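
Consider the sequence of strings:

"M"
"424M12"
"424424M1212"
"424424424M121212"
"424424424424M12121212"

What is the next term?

Each term wraps the previous one in 424 on the left and 12 on the right.
So the next term is 424·424424424424M12121212·12.

424424424424424M1212121212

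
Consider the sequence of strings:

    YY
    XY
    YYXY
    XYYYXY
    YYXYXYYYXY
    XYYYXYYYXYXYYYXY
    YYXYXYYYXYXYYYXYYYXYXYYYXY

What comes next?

XYYYXYYYXYXYYYXYYYXYXYYYXYXYYYXYYYXYXYYYXY

This is a Fibonacci-style word recurrence s(k) = s(k−2)·s(k−1): e.g. YY·XY = YYXY.
So term 8 is XYYYXYYYXYXYYYXY·YYXYXYYYXYXYYYXYYYXYXYYYXY.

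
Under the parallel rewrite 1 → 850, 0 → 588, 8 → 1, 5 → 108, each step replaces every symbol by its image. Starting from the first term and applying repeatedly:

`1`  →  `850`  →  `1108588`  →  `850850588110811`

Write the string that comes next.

Rewriting the 15 symbols of 850850588110811 one by one yields 1 108 588 1 108 588 108 1 1 850 850 588 1 850 850; concatenated:

11085881108588108118508505881850850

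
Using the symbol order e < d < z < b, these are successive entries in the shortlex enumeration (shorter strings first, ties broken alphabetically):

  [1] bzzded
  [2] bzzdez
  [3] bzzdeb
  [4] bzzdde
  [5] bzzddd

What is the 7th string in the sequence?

Stepping forward 2 times from bzzddd: bzzddd → bzzddz, then the target.

bzzddb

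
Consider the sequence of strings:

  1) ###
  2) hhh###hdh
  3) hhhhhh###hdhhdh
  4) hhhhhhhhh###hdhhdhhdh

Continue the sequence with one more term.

hhhhhhhhhhhh###hdhhdhhdhhdh

Every step adds hhh to the front and hdh to the end of the previous string.
So the next term is hhh·hhhhhhhhh###hdhhdhhdh·hdh.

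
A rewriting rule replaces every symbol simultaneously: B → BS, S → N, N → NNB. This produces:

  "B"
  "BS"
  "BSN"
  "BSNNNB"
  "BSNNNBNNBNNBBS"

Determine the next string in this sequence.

BSNNNBNNBNNBBSNNBNNBBSNNBNNBBSBSN

Replace each of the 14 characters of BSNNNBNNBNNBBS in place — BS N NNB NNB NNB BS NNB NNB BS NNB NNB BS BS N — and concatenate.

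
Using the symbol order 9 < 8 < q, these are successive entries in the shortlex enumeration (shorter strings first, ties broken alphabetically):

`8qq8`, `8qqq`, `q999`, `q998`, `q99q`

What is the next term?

Treat q99q as a base-3 numeral over the given alphabet and add one, carrying through any trailing q's.

q989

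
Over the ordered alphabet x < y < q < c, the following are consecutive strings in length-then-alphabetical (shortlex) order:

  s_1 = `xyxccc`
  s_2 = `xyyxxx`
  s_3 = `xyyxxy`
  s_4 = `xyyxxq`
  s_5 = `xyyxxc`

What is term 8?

Advancing 3 positions from xyyxxc through xyyxxc → xyyxyx → xyyxyy reaches term 8.

xyyxyq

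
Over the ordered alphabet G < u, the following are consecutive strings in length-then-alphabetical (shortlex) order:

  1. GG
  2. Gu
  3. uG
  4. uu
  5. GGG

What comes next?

Treat GGG as a base-2 numeral over the given alphabet and add one, carrying through any trailing u's.

GGu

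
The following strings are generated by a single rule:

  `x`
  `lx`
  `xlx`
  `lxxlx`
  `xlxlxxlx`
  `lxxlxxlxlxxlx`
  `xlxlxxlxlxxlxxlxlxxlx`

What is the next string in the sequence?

lxxlxxlxlxxlxxlxlxxlxlxxlxxlxlxxlx

This is a Fibonacci-style word recurrence s(k) = s(k−2)·s(k−1): e.g. x·lx = xlx.
So term 8 is lxxlxxlxlxxlx·xlxlxxlxlxxlxxlxlxxlx.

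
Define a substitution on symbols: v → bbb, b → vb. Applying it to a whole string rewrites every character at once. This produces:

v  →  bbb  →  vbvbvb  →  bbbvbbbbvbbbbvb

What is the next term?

φ(bbbvbbbbvbbbbvb) expands symbol-by-symbol to vb vb vb bbb vb vb vb vb bbb vb vb vb vb bbb vb; joining the 15 pieces gives the next term.

vbvbvbbbbvbvbvbvbbbbvbvbvbvbbbbvb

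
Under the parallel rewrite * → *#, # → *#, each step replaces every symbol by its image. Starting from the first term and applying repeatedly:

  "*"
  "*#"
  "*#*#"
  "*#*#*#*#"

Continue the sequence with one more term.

*#*#*#*#*#*#*#*#

Apply φ to *#*#*#*# symbol by symbol: *→*#, #→*#, *→*#, #→*#, *→*#, #→*#, *→*#, #→*#; joined: *# *# *# *# *# *# *# *#.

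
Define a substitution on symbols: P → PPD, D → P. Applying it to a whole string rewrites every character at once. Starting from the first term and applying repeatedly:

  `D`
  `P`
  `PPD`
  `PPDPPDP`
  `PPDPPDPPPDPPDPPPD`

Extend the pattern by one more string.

φ(PPDPPDPPPDPPDPPPD) expands symbol-by-symbol to PPD PPD P PPD PPD P PPD PPD PPD P PPD PPD P PPD PPD PPD P; joining the 17 pieces gives the next term.

PPDPPDPPPDPPDPPPDPPDPPDPPPDPPDPPPDPPDPPDP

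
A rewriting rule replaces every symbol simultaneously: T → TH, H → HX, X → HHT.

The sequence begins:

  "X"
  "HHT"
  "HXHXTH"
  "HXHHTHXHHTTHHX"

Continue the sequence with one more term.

Rewriting the 14 symbols of HXHHTHXHHTTHHX one by one yields HX HHT HX HX TH HX HHT HX HX TH TH HX HX HHT; concatenated:

HXHHTHXHXTHHXHHTHXHXTHTHHXHXHHT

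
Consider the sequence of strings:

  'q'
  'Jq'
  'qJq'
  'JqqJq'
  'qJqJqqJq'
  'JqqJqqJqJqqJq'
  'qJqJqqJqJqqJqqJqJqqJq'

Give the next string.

JqqJqqJqJqqJqqJqJqqJqJqqJqqJqJqqJq

This is a Fibonacci-style word recurrence s(k) = s(k−2)·s(k−1): e.g. q·Jq = qJq.
So term 8 is JqqJqqJqJqqJq·qJqJqqJqJqqJqqJqJqqJq.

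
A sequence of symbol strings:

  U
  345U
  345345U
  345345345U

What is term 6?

Every step adds 345 at the front: s(k+1) = 345·s(k).
From 345345345U, 2 further steps: 345345345U → 345345345345U → (answer).

345345345345345U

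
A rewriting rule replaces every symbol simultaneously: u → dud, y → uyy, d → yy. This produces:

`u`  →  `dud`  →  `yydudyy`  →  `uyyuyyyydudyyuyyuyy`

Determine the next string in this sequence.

duduyyuyyduduyyuyyuyyuyyyydudyyuyyuyyduduyyuyyduduyyuyy

Replace each of the 19 characters of uyyuyyyydudyyuyyuyy in place — dud uyy uyy dud uyy uyy uyy uyy yy dud yy uyy uyy dud uyy uyy dud uyy uyy — and concatenate.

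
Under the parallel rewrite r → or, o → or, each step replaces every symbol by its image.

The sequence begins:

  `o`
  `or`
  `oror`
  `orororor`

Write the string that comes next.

Rewriting each symbol of orororor: o→or, r→or, o→or, r→or, o→or, r→or, o→or, r→or, which concatenates to or or or or or or or or.

orororororororor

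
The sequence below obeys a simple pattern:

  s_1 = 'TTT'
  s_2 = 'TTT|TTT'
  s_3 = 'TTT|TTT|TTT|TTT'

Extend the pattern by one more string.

TTT|TTT|TTT|TTT|TTT|TTT|TTT|TTT

Every step duplicates the string with '|' between the halves.
So the next term is two copies of TTT|TTT|TTT|TTT with '|' between the halves.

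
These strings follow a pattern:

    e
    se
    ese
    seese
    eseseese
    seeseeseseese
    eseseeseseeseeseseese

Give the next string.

From term 3 onward, concatenate the second-to-last term with the last: e·se = ese, se·ese = seese, …
Continuing: seeseeseseese · eseseeseseeseeseseese gives term 8.

seeseeseseeseeseseeseseeseeseseese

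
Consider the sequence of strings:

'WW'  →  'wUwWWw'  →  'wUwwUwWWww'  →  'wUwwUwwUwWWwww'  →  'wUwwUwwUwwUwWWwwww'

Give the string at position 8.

wUwwUwwUwwUwwUwwUwwUwWWwwwwwww

s(k+1) = wUw·s(k)·w, so each term gains wUw as a prefix and w as a suffix.
From wUwwUwwUwwUwWWwwww, 3 further steps: wUwwUwwUwwUwWWwwww → wUwwUwwUwwUwwUwWWwwwww → wUwwUwwUwwUwwUwwUwWWwwwwww → (answer).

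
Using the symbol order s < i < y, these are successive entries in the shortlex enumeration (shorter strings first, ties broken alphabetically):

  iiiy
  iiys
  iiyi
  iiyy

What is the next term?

Treat iiyy as a base-3 numeral over the given alphabet and add one, carrying through any trailing y's.

iyss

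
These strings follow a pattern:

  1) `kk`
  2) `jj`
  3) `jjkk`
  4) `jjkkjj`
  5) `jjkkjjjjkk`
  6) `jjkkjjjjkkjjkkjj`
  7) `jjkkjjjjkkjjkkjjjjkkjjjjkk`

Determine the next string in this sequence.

This is a Fibonacci-style word recurrence s(k) = s(k−1)·s(k−2): e.g. jj·kk = jjkk.
So term 8 is jjkkjjjjkkjjkkjjjjkkjjjjkk·jjkkjjjjkkjjkkjj.

jjkkjjjjkkjjkkjjjjkkjjjjkkjjkkjjjjkkjjkkjj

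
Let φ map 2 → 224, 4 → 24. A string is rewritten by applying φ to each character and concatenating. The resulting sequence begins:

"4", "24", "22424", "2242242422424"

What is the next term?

Rewriting the 13 symbols of 2242242422424 one by one yields 224 224 24 224 224 24 224 24 224 224 24 224 24; concatenated:

2242242422422424224242242242422424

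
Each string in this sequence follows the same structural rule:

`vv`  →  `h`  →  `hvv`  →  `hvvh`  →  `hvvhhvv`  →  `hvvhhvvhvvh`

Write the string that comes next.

Each term (from the third on) is the previous term followed by the one before it: term 3 = h·vv = hvv.
So term 7 is hvvhhvvhvvh·hvvhhvv.

hvvhhvvhvvhhvvhhvv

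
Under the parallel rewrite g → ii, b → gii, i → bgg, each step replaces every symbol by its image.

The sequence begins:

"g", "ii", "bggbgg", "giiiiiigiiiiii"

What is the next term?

iibggbggbggbggbggbggiibggbggbggbggbggbgg

Replace each of the 14 characters of giiiiiigiiiiii in place — ii bgg bgg bgg bgg bgg bgg ii bgg bgg bgg bgg bgg bgg — and concatenate.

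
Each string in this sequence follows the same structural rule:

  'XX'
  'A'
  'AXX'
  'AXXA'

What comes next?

AXXAAXX

From term 3 onward, concatenate the last term with the second-to-last: A·XX = AXX, AXX·A = AXXA, …
Continuing: AXXA · AXX gives term 5.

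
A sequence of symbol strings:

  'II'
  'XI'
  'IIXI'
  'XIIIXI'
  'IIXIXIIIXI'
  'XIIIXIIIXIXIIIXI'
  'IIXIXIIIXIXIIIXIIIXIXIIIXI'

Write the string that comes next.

Each term (from the third on) is the two preceding terms concatenated in order: term 3 = II·XI = IIXI.
The next term joins XIIIXIIIXIXIIIXI and IIXIXIIIXIXIIIXIIIXIXIIIXI.

XIIIXIIIXIXIIIXIIIXIXIIIXIXIIIXIIIXIXIIIXI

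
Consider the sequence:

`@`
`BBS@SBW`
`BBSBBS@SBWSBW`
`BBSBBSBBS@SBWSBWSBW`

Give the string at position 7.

BBSBBSBBSBBSBBSBBS@SBWSBWSBWSBWSBWSBW

s(k+1) = BBS·s(k)·SBW, so each term gains BBS as a prefix and SBW as a suffix.
From BBSBBSBBS@SBWSBWSBW, 3 further steps: BBSBBSBBS@SBWSBWSBW → BBSBBSBBSBBS@SBWSBWSBWSBW → BBSBBSBBSBBSBBS@SBWSBWSBWSBWSBW → (answer).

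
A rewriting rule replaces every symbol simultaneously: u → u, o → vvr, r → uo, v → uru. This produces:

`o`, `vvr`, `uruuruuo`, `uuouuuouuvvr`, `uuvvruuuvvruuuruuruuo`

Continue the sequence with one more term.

Replace each of the 21 characters of uuvvruuuvvruuuruuruuo in place — u u uru uru uo u u u uru uru uo u u u uo u u uo u u vvr — and concatenate.

uuuruuruuouuuuruuruuouuuuouuuouuvvr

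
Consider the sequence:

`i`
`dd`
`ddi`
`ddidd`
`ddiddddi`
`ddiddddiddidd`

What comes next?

Each term (from the third on) is the previous term followed by the one before it: term 3 = dd·i = ddi.
Continuing: ddiddddiddidd · ddiddddi gives term 7.

ddiddddiddiddddiddddi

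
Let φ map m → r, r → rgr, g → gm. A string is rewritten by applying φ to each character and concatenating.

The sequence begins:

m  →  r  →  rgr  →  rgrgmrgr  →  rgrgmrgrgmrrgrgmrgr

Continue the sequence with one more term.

Rewriting the 19 symbols of rgrgmrgrgmrrgrgmrgr one by one yields rgr gm rgr gm r rgr gm rgr gm r rgr rgr gm rgr gm r rgr gm rgr; concatenated:

rgrgmrgrgmrrgrgmrgrgmrrgrrgrgmrgrgmrrgrgmrgr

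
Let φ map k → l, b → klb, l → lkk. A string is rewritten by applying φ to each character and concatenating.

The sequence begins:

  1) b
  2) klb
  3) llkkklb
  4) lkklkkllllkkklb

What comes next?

φ(lkklkkllllkkklb) expands symbol-by-symbol to lkk l l lkk l l lkk lkk lkk lkk l l l lkk klb; joining the 15 pieces gives the next term.

lkklllkklllkklkklkklkkllllkkklb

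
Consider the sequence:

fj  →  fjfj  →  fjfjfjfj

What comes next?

s(k+1) = s(k)·s(k) — each term doubles the last.
So the next term is two copies of fjfjfjfj.

fjfjfjfjfjfjfjfj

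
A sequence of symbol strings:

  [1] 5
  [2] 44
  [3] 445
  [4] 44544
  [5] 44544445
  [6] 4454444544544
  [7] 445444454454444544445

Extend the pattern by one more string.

This is a Fibonacci-style word recurrence s(k) = s(k−1)·s(k−2): e.g. 44·5 = 445.
So term 8 is 445444454454444544445·4454444544544.

4454444544544445444454454444544544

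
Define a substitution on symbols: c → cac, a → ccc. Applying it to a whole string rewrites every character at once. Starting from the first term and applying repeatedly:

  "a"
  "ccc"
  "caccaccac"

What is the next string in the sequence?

Rewriting each symbol of caccaccac: c→cac, a→ccc, c→cac, c→cac, a→ccc, c→cac, c→cac, a→ccc, c→cac, which concatenates to cac ccc cac cac ccc cac cac ccc cac.

cacccccaccacccccaccacccccac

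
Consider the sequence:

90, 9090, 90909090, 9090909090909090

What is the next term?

s(k+1) = s(k)·s(k) — each term doubles the last.
Doubling 9090909090909090:

90909090909090909090909090909090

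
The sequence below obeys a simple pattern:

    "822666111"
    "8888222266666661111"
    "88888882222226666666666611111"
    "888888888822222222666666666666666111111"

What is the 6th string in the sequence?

The n-th term is 3n-2 8's then 2n 2's then 4n-1 6's then n+2 1's (n = 1, 2, …).
For term 6, n = 6, so the run lengths are 16, 12, 23, 8.

88888888888888882222222222226666666666666666666666611111111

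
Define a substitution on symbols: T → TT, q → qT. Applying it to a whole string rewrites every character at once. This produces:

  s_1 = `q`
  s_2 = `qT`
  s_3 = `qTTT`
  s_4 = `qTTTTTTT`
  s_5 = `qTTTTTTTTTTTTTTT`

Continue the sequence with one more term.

φ(qTTTTTTTTTTTTTTT) expands symbol-by-symbol to qT TT TT TT TT TT TT TT TT TT TT TT TT TT TT TT; joining the 16 pieces gives the next term.

qTTTTTTTTTTTTTTTTTTTTTTTTTTTTTTT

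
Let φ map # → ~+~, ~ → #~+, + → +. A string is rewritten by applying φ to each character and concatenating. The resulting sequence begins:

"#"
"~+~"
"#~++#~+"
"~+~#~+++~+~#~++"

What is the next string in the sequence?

#~++#~+~+~#~++++#~++#~+~+~#~+++

φ(~+~#~+++~+~#~++) expands symbol-by-symbol to #~+ + #~+ ~+~ #~+ + + + #~+ + #~+ ~+~ #~+ + +; joining the 15 pieces gives the next term.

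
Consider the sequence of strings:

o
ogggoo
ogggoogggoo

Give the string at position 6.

ogggoogggoogggoogggoogggoo

Every step adds ogggo at the front: s(k+1) = ogggo·s(k).
From ogggoogggoo, 3 further steps: ogggoogggoo → ogggoogggoogggoo → ogggoogggoogggoogggoo → (answer).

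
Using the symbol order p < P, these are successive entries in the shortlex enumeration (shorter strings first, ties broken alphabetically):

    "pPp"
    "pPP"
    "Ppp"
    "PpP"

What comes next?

Find the rightmost character of PpP below P, bump it to the next letter, and reset everything to its right to p.

PPp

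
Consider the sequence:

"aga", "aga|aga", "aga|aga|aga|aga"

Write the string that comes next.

Every step duplicates the string with '|' between the halves.
So the next term is two copies of aga|aga|aga|aga with '|' between the halves.

aga|aga|aga|aga|aga|aga|aga|aga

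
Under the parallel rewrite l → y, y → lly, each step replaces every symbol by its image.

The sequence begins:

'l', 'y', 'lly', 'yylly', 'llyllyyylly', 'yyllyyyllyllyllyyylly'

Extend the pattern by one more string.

Rewriting the 21 symbols of yyllyyyllyllyllyyylly one by one yields lly lly y y lly lly lly y y lly y y lly y y lly lly lly y y lly; concatenated:

llyllyyyllyllyllyyyllyyyllyyyllyllyllyyylly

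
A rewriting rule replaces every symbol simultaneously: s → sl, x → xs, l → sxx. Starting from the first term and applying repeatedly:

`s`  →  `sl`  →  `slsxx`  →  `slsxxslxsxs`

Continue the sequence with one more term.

slsxxslxsxsslsxxxsslxssl

Expanding slsxxslxsxs: s→sl, l→sxx, s→sl, x→xs, x→xs, s→sl, l→sxx, x→xs, s→sl, x→xs, s→sl. Concatenated: sl sxx sl xs xs sl sxx xs sl xs sl.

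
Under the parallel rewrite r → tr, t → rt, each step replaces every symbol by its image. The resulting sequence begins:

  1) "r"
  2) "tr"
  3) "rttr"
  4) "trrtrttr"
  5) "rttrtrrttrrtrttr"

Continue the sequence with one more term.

trrtrttrrttrtrrtrttrtrrttrrtrttr

Applying the rule to each of the 16 symbols of rttrtrrttrrtrttr gives the pieces tr rt rt tr rt tr tr rt rt tr tr rt tr rt rt tr, which concatenate to the answer.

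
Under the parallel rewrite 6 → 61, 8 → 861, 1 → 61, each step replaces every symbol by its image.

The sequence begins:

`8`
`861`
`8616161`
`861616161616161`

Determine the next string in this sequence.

Rewriting the 15 symbols of 861616161616161 one by one yields 861 61 61 61 61 61 61 61 61 61 61 61 61 61 61; concatenated:

8616161616161616161616161616161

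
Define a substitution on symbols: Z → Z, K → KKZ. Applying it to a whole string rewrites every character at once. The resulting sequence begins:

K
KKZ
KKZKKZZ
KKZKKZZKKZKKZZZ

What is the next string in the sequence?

Applying the rule to each of the 15 symbols of KKZKKZZKKZKKZZZ gives the pieces KKZ KKZ Z KKZ KKZ Z Z KKZ KKZ Z KKZ KKZ Z Z Z, which concatenate to the answer.

KKZKKZZKKZKKZZZKKZKKZZKKZKKZZZZ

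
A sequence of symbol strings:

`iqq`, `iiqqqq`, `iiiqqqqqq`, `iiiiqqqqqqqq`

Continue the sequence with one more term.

Term n consists of n i's, followed by 2n q's (n = 1, 2, …).
Setting n = 5 gives 5, 10 characters in each block.

iiiiiqqqqqqqqqq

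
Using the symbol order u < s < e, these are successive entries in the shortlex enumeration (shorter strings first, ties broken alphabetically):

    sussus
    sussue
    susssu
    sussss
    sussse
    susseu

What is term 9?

suseuu

Continuing the enumeration 3 steps past susseu: susseu → susses → sussee → (answer).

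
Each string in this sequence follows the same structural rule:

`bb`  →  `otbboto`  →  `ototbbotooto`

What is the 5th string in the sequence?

s(k+1) = ot·s(k)·oto, so each term gains ot as a prefix and oto as a suffix.
From ototbbotooto, 2 further steps: ototbbotooto → otototbbotootooto → (answer).

ototototbbotootootooto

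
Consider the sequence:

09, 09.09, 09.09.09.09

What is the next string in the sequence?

09.09.09.09.09.09.09.09

s(k+1) = s(k)·.·s(k) — each term doubles the last with '.' between the halves.
So the next term is two copies of 09.09.09.09 with '.' between the halves.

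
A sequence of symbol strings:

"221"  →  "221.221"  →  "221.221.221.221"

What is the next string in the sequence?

221.221.221.221.221.221.221.221

Every step duplicates the string with '.' between the halves.
One more doubling of 221.221.221.221 gives the answer.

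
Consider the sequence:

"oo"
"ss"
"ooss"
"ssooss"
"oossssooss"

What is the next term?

This is a Fibonacci-style word recurrence s(k) = s(k−2)·s(k−1): e.g. oo·ss = ooss.
The next term joins ssooss and oossssooss.

ssoossoossssooss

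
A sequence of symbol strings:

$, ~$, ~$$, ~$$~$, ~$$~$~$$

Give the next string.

Each term (from the third on) is the previous term followed by the one before it: term 3 = ~$·$ = ~$$.
Continuing: ~$$~$~$$ · ~$$~$ gives term 6.

~$$~$~$$~$$~$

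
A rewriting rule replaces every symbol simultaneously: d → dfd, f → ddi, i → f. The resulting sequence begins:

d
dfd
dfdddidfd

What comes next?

Apply φ to dfdddidfd symbol by symbol: d→dfd, f→ddi, d→dfd, d→dfd, d→dfd, i→f, d→dfd, f→ddi, d→dfd; joined: dfd ddi dfd dfd dfd f dfd ddi dfd.

dfdddidfddfddfdfdfdddidfd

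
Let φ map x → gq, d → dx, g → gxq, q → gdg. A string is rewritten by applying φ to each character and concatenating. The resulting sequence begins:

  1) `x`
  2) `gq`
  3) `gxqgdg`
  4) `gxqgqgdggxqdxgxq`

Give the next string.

Rewriting the 16 symbols of gxqgqgdggxqdxgxq one by one yields gxq gq gdg gxq gdg gxq dx gxq gxq gq gdg dx gq gxq gq gdg; concatenated:

gxqgqgdggxqgdggxqdxgxqgxqgqgdgdxgqgxqgqgdg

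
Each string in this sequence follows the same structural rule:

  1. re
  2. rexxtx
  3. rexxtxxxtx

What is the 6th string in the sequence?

rexxtxxxtxxxtxxxtxxxtx

Every step adds xxtx to the end: s(k+1) = s(k)·xxtx.
From rexxtxxxtx, 3 further steps: rexxtxxxtx → rexxtxxxtxxxtx → rexxtxxxtxxxtxxxtx → (answer).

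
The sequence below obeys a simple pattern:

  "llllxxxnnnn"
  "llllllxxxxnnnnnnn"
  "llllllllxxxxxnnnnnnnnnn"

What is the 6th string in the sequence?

Term n consists of 2n l's, followed by n+1 x's, followed by 3n-2 n's, where the shown terms are n = 2, 3, 4.
Setting n = 7 gives 14, 8, 19 characters in each block.

llllllllllllllxxxxxxxxnnnnnnnnnnnnnnnnnnn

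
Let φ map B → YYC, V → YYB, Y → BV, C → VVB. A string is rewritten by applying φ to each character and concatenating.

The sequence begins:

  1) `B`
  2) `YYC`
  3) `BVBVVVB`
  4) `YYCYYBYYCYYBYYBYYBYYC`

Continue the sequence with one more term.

φ(YYCYYBYYCYYBYYBYYBYYC) expands symbol-by-symbol to BV BV VVB BV BV YYC BV BV VVB BV BV YYC BV BV YYC BV BV YYC BV BV VVB; joining the 21 pieces gives the next term.

BVBVVVBBVBVYYCBVBVVVBBVBVYYCBVBVYYCBVBVYYCBVBVVVB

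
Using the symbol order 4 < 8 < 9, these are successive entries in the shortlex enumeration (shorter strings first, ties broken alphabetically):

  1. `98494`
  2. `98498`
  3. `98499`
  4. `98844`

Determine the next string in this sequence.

The successor of 98844 increments the rightmost position that isn't already 9 and resets every position after it to 4.

98848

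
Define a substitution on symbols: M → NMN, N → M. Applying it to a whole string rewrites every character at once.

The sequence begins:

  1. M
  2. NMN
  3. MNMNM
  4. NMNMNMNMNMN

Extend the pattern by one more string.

Rewriting each symbol of NMNMNMNMNMN: N→M, M→NMN, N→M, M→NMN, N→M, M→NMN, N→M, M→NMN, N→M, M→NMN, N→M, which concatenates to M NMN M NMN M NMN M NMN M NMN M.

MNMNMNMNMNMNMNMNMNMNM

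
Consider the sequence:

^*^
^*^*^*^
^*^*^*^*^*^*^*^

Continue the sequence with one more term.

^*^*^*^*^*^*^*^*^*^*^*^*^*^*^*^

s(k+1) = s(k)·*·s(k) — each term doubles the last with '*' between the halves.
So the next term is two copies of ^*^*^*^*^*^*^*^ with '*' between the halves.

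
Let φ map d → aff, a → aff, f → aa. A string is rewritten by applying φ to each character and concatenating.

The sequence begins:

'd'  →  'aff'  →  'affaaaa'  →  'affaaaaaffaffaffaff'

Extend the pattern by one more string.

φ(affaaaaaffaffaffaff) expands symbol-by-symbol to aff aa aa aff aff aff aff aff aa aa aff aa aa aff aa aa aff aa aa; joining the 19 pieces gives the next term.

affaaaaaffaffaffaffaffaaaaaffaaaaaffaaaaaffaaaa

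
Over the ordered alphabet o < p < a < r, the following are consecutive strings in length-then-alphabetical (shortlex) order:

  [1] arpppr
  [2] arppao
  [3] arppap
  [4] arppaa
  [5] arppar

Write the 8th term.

Advancing 3 positions from arppar through arppar → arppro → arpprp reaches term 8.

arppra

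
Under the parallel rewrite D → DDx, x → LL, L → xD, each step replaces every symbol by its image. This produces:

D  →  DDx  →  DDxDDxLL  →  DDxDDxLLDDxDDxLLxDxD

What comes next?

Applying the rule to each of the 20 symbols of DDxDDxLLDDxDDxLLxDxD gives the pieces DDx DDx LL DDx DDx LL xD xD DDx DDx LL DDx DDx LL xD xD LL DDx LL DDx, which concatenate to the answer.

DDxDDxLLDDxDDxLLxDxDDDxDDxLLDDxDDxLLxDxDLLDDxLLDDx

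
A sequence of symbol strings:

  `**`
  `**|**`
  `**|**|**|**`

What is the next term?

Each string is two copies of the previous one joined by '|'.
So the next term is two copies of **|**|**|** with '|' between the halves.

**|**|**|**|**|**|**|**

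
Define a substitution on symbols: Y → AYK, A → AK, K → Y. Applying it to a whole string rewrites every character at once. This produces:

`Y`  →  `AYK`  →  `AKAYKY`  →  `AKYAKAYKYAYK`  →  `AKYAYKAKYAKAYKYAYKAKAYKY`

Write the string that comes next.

AKYAYKAKAYKYAKYAYKAKYAKAYKYAYKAKAYKYAKYAKAYKYAYK

Replace each of the 24 characters of AKYAYKAKYAKAYKYAYKAKAYKY in place — AK Y AYK AK AYK Y AK Y AYK AK Y AK AYK Y AYK AK AYK Y AK Y AK AYK Y AYK — and concatenate.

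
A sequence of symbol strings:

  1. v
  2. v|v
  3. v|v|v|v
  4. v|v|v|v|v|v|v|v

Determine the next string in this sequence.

s(k+1) = s(k)·|·s(k) — each term doubles the last with '|' between the halves.
Doubling v|v|v|v|v|v|v|v with '|' between the halves:

v|v|v|v|v|v|v|v|v|v|v|v|v|v|v|v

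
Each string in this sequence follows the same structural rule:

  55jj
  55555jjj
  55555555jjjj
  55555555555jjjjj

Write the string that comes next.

55555555555555jjjjjj

Reading off run lengths: 5 runs 2, 5, 8, 11; j runs 2, 3, 4, 5 — each is linear in n (n = 1, 2, …).
For the next term, n = 5, so the run lengths are 14, 6.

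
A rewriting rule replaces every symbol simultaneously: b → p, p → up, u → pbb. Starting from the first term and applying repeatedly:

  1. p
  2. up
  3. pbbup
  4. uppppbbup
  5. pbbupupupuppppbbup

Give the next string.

Applying the rule to each of the 18 symbols of pbbupupupuppppbbup gives the pieces up p p pbb up pbb up pbb up pbb up up up up p p pbb up, which concatenate to the answer.

uppppbbuppbbuppbbuppbbupupupuppppbbup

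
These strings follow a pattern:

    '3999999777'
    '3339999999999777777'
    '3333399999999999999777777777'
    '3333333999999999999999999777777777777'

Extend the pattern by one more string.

Reading off run lengths: 3 runs 1, 3, 5, 7; 9 runs 6, 10, 14, 18; 7 runs 3, 6, 9, 12 — each is linear in n (n = 1, 2, …).
Setting n = 5 gives 9, 22, 15 characters in each block.

3333333339999999999999999999999777777777777777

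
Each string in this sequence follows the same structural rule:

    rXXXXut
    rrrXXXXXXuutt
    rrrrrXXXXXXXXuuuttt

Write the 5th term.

rrrrrrrrrXXXXXXXXXXXXuuuuuttttt

The n-th term is 2n-1 r's then 2n+2 X's then n u's then n t's (n = 1, 2, …).
Setting n = 5 gives 9, 12, 5, 5 characters in each block.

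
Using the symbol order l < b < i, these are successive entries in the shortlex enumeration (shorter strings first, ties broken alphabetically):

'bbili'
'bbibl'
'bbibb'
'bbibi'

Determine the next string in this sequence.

bbiil

The successor of bbibi increments the rightmost position that isn't already i and resets every position after it to l.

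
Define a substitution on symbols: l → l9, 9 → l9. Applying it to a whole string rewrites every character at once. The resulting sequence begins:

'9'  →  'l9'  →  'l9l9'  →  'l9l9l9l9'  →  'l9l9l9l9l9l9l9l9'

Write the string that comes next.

l9l9l9l9l9l9l9l9l9l9l9l9l9l9l9l9

Applying the rule to each of the 16 symbols of l9l9l9l9l9l9l9l9 gives the pieces l9 l9 l9 l9 l9 l9 l9 l9 l9 l9 l9 l9 l9 l9 l9 l9, which concatenate to the answer.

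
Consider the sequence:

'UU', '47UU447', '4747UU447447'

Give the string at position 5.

Each term wraps the previous one in 47 on the left and 447 on the right.
From 4747UU447447, 2 further steps: 4747UU447447 → 474747UU447447447 → (answer).

47474747UU447447447447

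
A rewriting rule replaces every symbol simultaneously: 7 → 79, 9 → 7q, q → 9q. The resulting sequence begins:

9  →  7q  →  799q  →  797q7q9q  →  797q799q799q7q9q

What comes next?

Replace each of the 16 characters of 797q799q799q7q9q in place — 79 7q 79 9q 79 7q 7q 9q 79 7q 7q 9q 79 9q 7q 9q — and concatenate.

797q799q797q7q9q797q7q9q799q7q9q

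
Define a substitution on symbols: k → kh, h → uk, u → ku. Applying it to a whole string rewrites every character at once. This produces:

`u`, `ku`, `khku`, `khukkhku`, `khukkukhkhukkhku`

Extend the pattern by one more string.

khukkukhkhkukhukkhukkukhkhukkhku

Replace each of the 16 characters of khukkukhkhukkhku in place — kh uk ku kh kh ku kh uk kh uk ku kh kh uk kh ku — and concatenate.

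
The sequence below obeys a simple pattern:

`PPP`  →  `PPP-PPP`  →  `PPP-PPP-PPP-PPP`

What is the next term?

PPP-PPP-PPP-PPP-PPP-PPP-PPP-PPP

Every step duplicates the string with '-' between the halves.
So the next term is two copies of PPP-PPP-PPP-PPP with '-' between the halves.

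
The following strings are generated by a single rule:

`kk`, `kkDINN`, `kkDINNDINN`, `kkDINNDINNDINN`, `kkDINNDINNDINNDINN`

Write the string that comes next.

Each term is the previous one with DINN appended.
So the next term is kkDINNDINNDINNDINN·DINN.

kkDINNDINNDINNDINNDINN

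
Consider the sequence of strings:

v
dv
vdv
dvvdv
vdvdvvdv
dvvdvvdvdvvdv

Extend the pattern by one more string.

vdvdvvdvdvvdvvdvdvvdv

From term 3 onward, concatenate the second-to-last term with the last: v·dv = vdv, dv·vdv = dvvdv, …
The next term joins vdvdvvdv and dvvdvvdvdvvdv.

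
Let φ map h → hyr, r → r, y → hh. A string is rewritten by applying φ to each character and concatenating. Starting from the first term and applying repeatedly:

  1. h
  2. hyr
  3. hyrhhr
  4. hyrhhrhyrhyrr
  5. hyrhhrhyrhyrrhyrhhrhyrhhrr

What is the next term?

Replace each of the 26 characters of hyrhhrhyrhyrrhyrhhrhyrhhrr in place — hyr hh r hyr hyr r hyr hh r hyr hh r r hyr hh r hyr hyr r hyr hh r hyr hyr r r — and concatenate.

hyrhhrhyrhyrrhyrhhrhyrhhrrhyrhhrhyrhyrrhyrhhrhyrhyrrr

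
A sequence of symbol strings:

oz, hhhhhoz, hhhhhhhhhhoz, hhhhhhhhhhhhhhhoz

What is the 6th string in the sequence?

The strings grow by a fixed prefix hhhhh each time.
From hhhhhhhhhhhhhhhoz, 2 further steps: hhhhhhhhhhhhhhhoz → hhhhhhhhhhhhhhhhhhhhoz → (answer).

hhhhhhhhhhhhhhhhhhhhhhhhhoz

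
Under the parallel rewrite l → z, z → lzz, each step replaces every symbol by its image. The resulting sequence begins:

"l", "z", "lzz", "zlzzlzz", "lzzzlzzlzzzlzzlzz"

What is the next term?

zlzzlzzlzzzlzzlzzzlzzlzzlzzzlzzlzzzlzzlzz

Applying the rule to each of the 17 symbols of lzzzlzzlzzzlzzlzz gives the pieces z lzz lzz lzz z lzz lzz z lzz lzz lzz z lzz lzz z lzz lzz, which concatenate to the answer.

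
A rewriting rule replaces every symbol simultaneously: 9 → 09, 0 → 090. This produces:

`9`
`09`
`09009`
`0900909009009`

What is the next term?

Rewriting the 13 symbols of 0900909009009 one by one yields 090 09 090 090 09 090 09 090 090 09 090 090 09; concatenated:

0900909009009090090900900909009009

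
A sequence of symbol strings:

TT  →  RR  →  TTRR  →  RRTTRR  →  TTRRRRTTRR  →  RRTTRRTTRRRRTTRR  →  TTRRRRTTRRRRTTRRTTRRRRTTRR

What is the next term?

From term 3 onward, concatenate the second-to-last term with the last: TT·RR = TTRR, RR·TTRR = RRTTRR, …
So term 8 is RRTTRRTTRRRRTTRR·TTRRRRTTRRRRTTRRTTRRRRTTRR.

RRTTRRTTRRRRTTRRTTRRRRTTRRRRTTRRTTRRRRTTRR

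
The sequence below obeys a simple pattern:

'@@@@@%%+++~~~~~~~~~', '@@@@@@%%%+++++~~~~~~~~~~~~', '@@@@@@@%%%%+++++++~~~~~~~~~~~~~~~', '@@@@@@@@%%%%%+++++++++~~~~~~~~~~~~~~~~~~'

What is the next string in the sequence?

@@@@@@@@@%%%%%%+++++++++++~~~~~~~~~~~~~~~~~~~~~

The n-th term is n+3 @'s then n %'s then 2n-1 +'s then 3n+3 ~'s, where the shown terms are n = 2, 3, 4, 5.
Setting n = 6 gives 9, 6, 11, 21 characters in each block.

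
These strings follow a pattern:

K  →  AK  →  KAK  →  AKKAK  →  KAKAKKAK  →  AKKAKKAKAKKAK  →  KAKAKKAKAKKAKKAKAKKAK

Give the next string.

From term 3 onward, concatenate the second-to-last term with the last: K·AK = KAK, AK·KAK = AKKAK, …
The next term joins AKKAKKAKAKKAK and KAKAKKAKAKKAKKAKAKKAK.

AKKAKKAKAKKAKKAKAKKAKAKKAKKAKAKKAK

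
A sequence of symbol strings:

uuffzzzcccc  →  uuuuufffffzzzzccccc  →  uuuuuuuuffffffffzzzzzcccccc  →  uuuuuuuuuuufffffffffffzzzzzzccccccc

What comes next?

Each string has the form u^{3n-1} f^{3n-1} z^{n+2} c^{n+3} (n = 1, 2, …).
Setting n = 5 gives 14, 14, 7, 8 characters in each block.

uuuuuuuuuuuuuuffffffffffffffzzzzzzzcccccccc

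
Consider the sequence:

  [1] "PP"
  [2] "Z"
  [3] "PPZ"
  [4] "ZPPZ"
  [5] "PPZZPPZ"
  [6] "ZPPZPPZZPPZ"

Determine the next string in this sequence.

PPZZPPZZPPZPPZZPPZ

From term 3 onward, concatenate the second-to-last term with the last: PP·Z = PPZ, Z·PPZ = ZPPZ, …
Continuing: PPZZPPZ · ZPPZPPZZPPZ gives term 7.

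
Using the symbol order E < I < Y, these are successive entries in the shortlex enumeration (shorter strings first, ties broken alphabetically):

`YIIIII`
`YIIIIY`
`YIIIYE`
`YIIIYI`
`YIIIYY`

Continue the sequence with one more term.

YIIYEE

The successor of YIIIYY increments the rightmost position that isn't already Y and resets every position after it to E.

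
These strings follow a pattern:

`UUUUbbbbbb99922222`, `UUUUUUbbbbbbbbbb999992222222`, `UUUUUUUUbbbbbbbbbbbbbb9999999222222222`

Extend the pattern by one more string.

UUUUUUUUUUbbbbbbbbbbbbbbbbbb99999999922222222222

The n-th term is 2n+2 U's then 4n+2 b's then 2n+1 9's then 2n+3 2's (n = 1, 2, …).
Setting n = 4 gives 10, 18, 9, 11 characters in each block.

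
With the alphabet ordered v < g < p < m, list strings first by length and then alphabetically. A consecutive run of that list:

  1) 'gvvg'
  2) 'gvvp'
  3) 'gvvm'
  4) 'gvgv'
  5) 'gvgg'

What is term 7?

gvgm

Advancing 2 positions from gvgg through gvgg → gvgp reaches term 7.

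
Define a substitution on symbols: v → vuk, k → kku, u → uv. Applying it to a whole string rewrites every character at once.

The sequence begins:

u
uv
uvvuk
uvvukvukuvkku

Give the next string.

uvvukvukuvkkuvukuvkkuuvvukkkukkuuv

φ(uvvukvukuvkku) expands symbol-by-symbol to uv vuk vuk uv kku vuk uv kku uv vuk kku kku uv; joining the 13 pieces gives the next term.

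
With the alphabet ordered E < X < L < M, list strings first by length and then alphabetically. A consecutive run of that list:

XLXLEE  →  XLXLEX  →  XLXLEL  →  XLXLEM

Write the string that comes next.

XLXLXE

Treat XLXLEM as a base-4 numeral over the given alphabet and add one, carrying through any trailing M's.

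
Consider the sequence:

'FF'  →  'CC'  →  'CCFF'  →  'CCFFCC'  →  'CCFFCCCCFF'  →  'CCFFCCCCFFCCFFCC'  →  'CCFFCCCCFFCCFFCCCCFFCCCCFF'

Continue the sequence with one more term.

Each term (from the third on) is the previous term followed by the one before it: term 3 = CC·FF = CCFF.
So term 8 is CCFFCCCCFFCCFFCCCCFFCCCCFF·CCFFCCCCFFCCFFCC.

CCFFCCCCFFCCFFCCCCFFCCCCFFCCFFCCCCFFCCFFCC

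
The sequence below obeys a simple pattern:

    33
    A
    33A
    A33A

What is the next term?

Each term (from the third on) is the two preceding terms concatenated in order: term 3 = 33·A = 33A.
The next term joins 33A and A33A.

33AA33A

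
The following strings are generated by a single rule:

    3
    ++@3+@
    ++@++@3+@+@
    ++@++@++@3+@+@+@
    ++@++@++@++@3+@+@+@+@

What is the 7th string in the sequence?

++@++@++@++@++@++@3+@+@+@+@+@+@

Every step adds ++@ to the front and +@ to the end of the previous string.
From ++@++@++@++@3+@+@+@+@, 2 further steps: ++@++@++@++@3+@+@+@+@ → ++@++@++@++@++@3+@+@+@+@+@ → (answer).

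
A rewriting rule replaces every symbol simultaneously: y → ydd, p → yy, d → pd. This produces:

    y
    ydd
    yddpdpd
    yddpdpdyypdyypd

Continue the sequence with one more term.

yddpdpdyypdyypdyddyddyypdyddyddyypd

Applying the rule to each of the 15 symbols of yddpdpdyypdyypd gives the pieces ydd pd pd yy pd yy pd ydd ydd yy pd ydd ydd yy pd, which concatenate to the answer.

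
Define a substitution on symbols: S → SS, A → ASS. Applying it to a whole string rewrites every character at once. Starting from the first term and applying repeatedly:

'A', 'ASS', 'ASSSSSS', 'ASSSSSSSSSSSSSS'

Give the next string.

ASSSSSSSSSSSSSSSSSSSSSSSSSSSSSS

Replace each of the 15 characters of ASSSSSSSSSSSSSS in place — ASS SS SS SS SS SS SS SS SS SS SS SS SS SS SS — and concatenate.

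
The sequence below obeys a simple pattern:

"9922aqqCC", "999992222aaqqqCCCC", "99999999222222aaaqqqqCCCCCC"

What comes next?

Term n consists of 3n-1 9's, followed by 2n 2's, followed by n a's, followed by n+1 q's, followed by 2n C's (n = 1, 2, …).
At n = 4 the blocks have lengths 11, 8, 4, 5, 8.

9999999999922222222aaaaqqqqqCCCCCCCC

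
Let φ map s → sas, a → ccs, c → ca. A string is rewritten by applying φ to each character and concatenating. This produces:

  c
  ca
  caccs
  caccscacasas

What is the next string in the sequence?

caccscacasascaccscaccssasccssas

Rewriting each symbol of caccscacasas: c→ca, a→ccs, c→ca, c→ca, s→sas, c→ca, a→ccs, c→ca, a→ccs, s→sas, a→ccs, s→sas, which concatenates to ca ccs ca ca sas ca ccs ca ccs sas ccs sas.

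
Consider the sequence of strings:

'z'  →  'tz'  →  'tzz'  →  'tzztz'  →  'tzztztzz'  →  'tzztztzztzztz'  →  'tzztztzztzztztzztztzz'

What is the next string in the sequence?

tzztztzztzztztzztztzztzztztzztzztz

From term 3 onward, concatenate the last term with the second-to-last: tz·z = tzz, tzz·tz = tzztz, …
The next term joins tzztztzztzztztzztztzz and tzztztzztzztz.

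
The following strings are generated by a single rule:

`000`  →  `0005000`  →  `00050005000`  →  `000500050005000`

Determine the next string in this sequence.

Every step adds 5000 to the end: s(k+1) = s(k)·5000.
Applying this once more to 000500050005000:

0005000500050005000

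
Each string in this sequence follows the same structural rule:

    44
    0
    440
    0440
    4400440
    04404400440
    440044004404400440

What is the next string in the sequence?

From term 3 onward, concatenate the second-to-last term with the last: 44·0 = 440, 0·440 = 0440, …
Continuing: 04404400440 · 440044004404400440 gives term 8.

04404400440440044004404400440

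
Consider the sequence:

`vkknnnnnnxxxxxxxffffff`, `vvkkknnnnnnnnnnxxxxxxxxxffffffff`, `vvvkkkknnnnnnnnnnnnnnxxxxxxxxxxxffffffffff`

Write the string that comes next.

The n-th term is n-1 v's then n k's then 4n-2 n's then 2n+3 x's then 2n+2 f's, where the shown terms are n = 2, 3, 4.
For the next term, n = 5, so the run lengths are 4, 5, 18, 13, 12.

vvvvkkkkknnnnnnnnnnnnnnnnnnxxxxxxxxxxxxxffffffffffff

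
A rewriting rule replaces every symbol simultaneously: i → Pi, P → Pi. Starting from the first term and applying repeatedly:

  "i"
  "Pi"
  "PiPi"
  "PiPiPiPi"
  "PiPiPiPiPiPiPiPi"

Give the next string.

PiPiPiPiPiPiPiPiPiPiPiPiPiPiPiPi

Replace each of the 16 characters of PiPiPiPiPiPiPiPi in place — Pi Pi Pi Pi Pi Pi Pi Pi Pi Pi Pi Pi Pi Pi Pi Pi — and concatenate.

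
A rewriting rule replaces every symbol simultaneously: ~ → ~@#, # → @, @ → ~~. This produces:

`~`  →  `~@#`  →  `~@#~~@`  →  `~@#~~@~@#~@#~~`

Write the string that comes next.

~@#~~@~@#~@#~~~@#~~@~@#~~@~@#~@#

Replace each of the 14 characters of ~@#~~@~@#~@#~~ in place — ~@# ~~ @ ~@# ~@# ~~ ~@# ~~ @ ~@# ~~ @ ~@# ~@# — and concatenate.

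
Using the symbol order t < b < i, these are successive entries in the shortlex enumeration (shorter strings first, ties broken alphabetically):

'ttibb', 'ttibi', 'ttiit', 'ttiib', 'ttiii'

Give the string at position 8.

tbtti

Stepping forward 3 times from ttiii: ttiii → tbttt → tbttb, then the target.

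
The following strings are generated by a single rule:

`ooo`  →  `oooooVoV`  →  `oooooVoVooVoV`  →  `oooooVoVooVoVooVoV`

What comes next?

oooooVoVooVoVooVoVooVoV

The strings grow by a fixed suffix ooVoV each time.
So the next term is oooooVoVooVoVooVoV·ooVoV.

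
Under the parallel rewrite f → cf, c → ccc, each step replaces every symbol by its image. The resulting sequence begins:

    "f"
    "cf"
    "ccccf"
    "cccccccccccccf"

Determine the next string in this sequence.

ccccccccccccccccccccccccccccccccccccccccf

φ(cccccccccccccf) expands symbol-by-symbol to ccc ccc ccc ccc ccc ccc ccc ccc ccc ccc ccc ccc ccc cf; joining the 14 pieces gives the next term.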